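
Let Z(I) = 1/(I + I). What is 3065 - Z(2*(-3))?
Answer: 36781/12 ≈ 3065.1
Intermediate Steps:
Z(I) = 1/(2*I)
3065 - Z(2*(-3)) = 3065 - 1/(2*(2*(-3))) = 3065 - 1/(2*(-6)) = 3065 - (-1)/(2*6) = 3065 - 1*(-1/12) = 3065 + 1/12 = 36781/12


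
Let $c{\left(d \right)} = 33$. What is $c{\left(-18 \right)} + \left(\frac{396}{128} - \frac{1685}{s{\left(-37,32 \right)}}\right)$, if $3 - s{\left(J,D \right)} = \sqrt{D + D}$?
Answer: $\frac{11939}{32} \approx 373.09$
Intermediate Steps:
$s{\left(J,D \right)} = 3 - \sqrt{2} \sqrt{D}$ ($s{\left(J,D \right)} = 3 - \sqrt{D + D} = 3 - \sqrt{2 D} = 3 - \sqrt{2} \sqrt{D}$)
$c{\left(-18 \right)} + \left(\frac{396}{128} - \frac{1685}{s{\left(-37,32 \right)}}\right) = 33 - \left(- \frac{99}{32} + \frac{1685}{3 - \sqrt{2} \sqrt{32}}\right) = 33 - \left(- \frac{99}{32} + \frac{1685}{3 - \sqrt{2} \cdot 4 \sqrt{2}}\right) = 33 - \left(- \frac{99}{32} + \frac{1685}{3 - 8}\right) = 33 - \left(- \frac{99}{32} + \frac{1685}{-5}\right) = 33 + \left(\frac{99}{32} - -337\right) = 33 + \left(\frac{99}{32} + 337\right) = 33 + \frac{10883}{32} = \frac{11939}{32}$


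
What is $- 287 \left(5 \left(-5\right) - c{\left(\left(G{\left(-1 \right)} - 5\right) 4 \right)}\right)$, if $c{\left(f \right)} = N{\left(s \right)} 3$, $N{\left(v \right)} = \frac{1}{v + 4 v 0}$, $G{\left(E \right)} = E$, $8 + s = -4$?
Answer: $\frac{28413}{4} \approx 7103.3$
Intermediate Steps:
$s = -12$ ($s = -8 - 4 = -12$)
$N{\left(v \right)} = \frac{1}{v}$ ($N{\left(v \right)} = \frac{1}{v + 0} = \frac{1}{v}$)
$c{\left(f \right)} = - \frac{1}{4}$ ($c{\left(f \right)} = \frac{1}{-12} \cdot 3 = \left(- \frac{1}{12}\right) 3 = - \frac{1}{4}$)
$- 287 \left(5 \left(-5\right) - c{\left(\left(G{\left(-1 \right)} - 5\right) 4 \right)}\right) = - 287 \left(5 \left(-5\right) - - \frac{1}{4}\right) = - 287 \left(-25 + \frac{1}{4}\right) = \left(-287\right) \left(- \frac{99}{4}\right) = \frac{28413}{4}$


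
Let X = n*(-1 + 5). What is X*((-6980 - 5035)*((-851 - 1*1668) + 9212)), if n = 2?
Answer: -643331160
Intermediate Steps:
X = 8 (X = 2*(-1 + 5) = 2*4 = 8)
X*((-6980 - 5035)*((-851 - 1*1668) + 9212)) = 8*((-6980 - 5035)*((-851 - 1*1668) + 9212)) = 8*(-12015*((-851 - 1668) + 9212)) = 8*(-12015*(-2519 + 9212)) = 8*(-12015*6693) = 8*(-80416395) = -643331160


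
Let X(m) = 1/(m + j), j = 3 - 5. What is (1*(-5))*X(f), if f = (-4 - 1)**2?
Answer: -5/23 ≈ -0.21739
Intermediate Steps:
j = -2
f = 25 (f = (-5)**2 = 25)
X(m) = 1/(-2 + m) (X(m) = 1/(m - 2) = 1/(-2 + m))
(1*(-5))*X(f) = (1*(-5))/(-2 + 25) = -5/23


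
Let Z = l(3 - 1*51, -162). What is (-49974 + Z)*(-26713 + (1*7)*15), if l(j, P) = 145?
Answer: 1325850032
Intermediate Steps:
Z = 145
(-49974 + Z)*(-26713 + (1*7)*15) = (-49974 + 145)*(-26713 + (1*7)*15) = -49829*(-26713 + 7*15) = -49829*(-26713 + 105) = -49829*(-26608) = 1325850032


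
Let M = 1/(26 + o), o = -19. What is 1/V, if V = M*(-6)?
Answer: -7/6 ≈ -1.1667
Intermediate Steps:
M = 1/7 (M = 1/(26 - 19) = 1/7 ≈ 0.14286)
V = -6/7 (V = (1/7)*(-6) = -6/7 ≈ -0.85714)
1/V = 1/(-6/7) = -7/6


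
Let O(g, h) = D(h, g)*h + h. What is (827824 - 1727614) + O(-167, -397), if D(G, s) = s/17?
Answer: -15236880/17 ≈ -8.9629e+5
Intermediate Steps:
D(G, s) = s/17 (D(G, s) = s*(1/17) = s/17)
O(g, h) = h + g*h/17 (O(g, h) = (g/17)*h + h = g*h/17 + h = h + g*h/17)
(827824 - 1727614) + O(-167, -397) = (827824 - 1727614) + (1/17)*(-397)*(17 - 167) = -899790 + (1/17)*(-397)*(-150) = -899790 + 59550/17 = -15236880/17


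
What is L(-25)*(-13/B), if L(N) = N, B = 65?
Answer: 5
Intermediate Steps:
L(-25)*(-13/B) = -(-325)/65 = -25*(-⅕) = 5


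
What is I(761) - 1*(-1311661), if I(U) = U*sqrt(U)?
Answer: 1311661 + 761*sqrt(761) ≈ 1.3327e+6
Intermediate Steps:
I(U) = U**(3/2)
I(761) - 1*(-1311661) = 761**(3/2) - 1*(-1311661) = 761*sqrt(761) + 1311661 = 1311661 + 761*sqrt(761)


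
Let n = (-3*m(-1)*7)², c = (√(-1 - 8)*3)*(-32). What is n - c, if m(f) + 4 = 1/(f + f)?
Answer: 35721/4 + 288*I ≈ 8930.3 + 288.0*I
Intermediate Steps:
m(f) = -4 + 1/(2*f) (m(f) = -4 + 1/(f + f) = -4 + 1/(2*f))
c = -288*I (c = (√(-9)*3)*(-32) = ((3*I)*3)*(-32) = (9*I)*(-32) = -288*I ≈ -288.0*I)
n = 35721/4 (n = (-3*(-4 + (½)/(-1))*7)² = (-3*(-4 + (½)*(-1))*7)² = (-3*(-4 - ½)*7)² = (-3*(-9/2)*7)² = ((27/2)*7)² = (189/2)² = 35721/4 ≈ 8930.3)
n - c = 35721/4 - (-288)*I = 35721/4 + 288*I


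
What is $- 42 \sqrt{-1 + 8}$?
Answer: $- 42 \sqrt{7} \approx -111.12$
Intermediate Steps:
$- 42 \sqrt{-1 + 8} = - 42 \sqrt{7}$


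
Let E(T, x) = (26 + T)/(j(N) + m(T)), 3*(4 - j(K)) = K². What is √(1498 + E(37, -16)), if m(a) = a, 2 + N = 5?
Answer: 7*√44194/38 ≈ 38.725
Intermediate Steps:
N = 3 (N = -2 + 5 = 3)
j(K) = 4 - K²/3
E(T, x) = (26 + T)/(1 + T) (E(T, x) = (26 + T)/((4 - ⅓*3²) + T) = (26 + T)/((4 - ⅓*9) + T) = (26 + T)/((4 - 3) + T) = (26 + T)/(1 + T))
√(1498 + E(37, -16)) = √(1498 + (26 + 37)/(1 + 37)) = √(1498 + 63/38) = √(56987/38) = 7*√44194/38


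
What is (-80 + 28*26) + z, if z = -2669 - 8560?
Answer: -10581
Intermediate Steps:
z = -11229
(-80 + 28*26) + z = (-80 + 28*26) - 11229 = (-80 + 728) - 11229 = 648 - 11229 = -10581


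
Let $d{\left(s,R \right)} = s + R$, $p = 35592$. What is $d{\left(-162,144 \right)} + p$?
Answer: $35574$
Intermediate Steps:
$d{\left(s,R \right)} = R + s$
$d{\left(-162,144 \right)} + p = \left(144 - 162\right) + 35592 = -18 + 35592 = 35574$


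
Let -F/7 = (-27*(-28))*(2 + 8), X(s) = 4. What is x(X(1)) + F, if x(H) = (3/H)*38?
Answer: -105783/2 ≈ -52892.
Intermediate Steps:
x(H) = 114/H
F = -52920 (F = -7*(-27*(-28))*(2 + 8) = -5292*10 = -7*7560 = -52920)
x(X(1)) + F = 114/4 - 52920 = 114*(¼) - 52920 = 57/2 - 52920 = -105783/2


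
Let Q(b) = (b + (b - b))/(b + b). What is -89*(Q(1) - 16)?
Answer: 2759/2 ≈ 1379.5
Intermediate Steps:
Q(b) = ½ (Q(b) = (b + 0)/((2*b)) = b*(1/(2*b)) = ½)
-89*(Q(1) - 16) = -89*(½ - 16) = -89*(-31/2) = 2759/2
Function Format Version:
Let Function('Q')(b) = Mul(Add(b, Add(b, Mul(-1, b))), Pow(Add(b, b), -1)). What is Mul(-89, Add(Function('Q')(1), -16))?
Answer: Rational(2759, 2) ≈ 1379.5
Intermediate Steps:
Function('Q')(b) = Rational(1, 2) (Function('Q')(b) = Mul(Add(b, 0), Pow(Mul(2, b), -1)) = Mul(b, Mul(Rational(1, 2), Pow(b, -1))) = Rational(1, 2))
Mul(-89, Add(Function('Q')(1), -16)) = Mul(-89, Add(Rational(1, 2), -16)) = Mul(-89, Rational(-31, 2)) = Rational(2759, 2)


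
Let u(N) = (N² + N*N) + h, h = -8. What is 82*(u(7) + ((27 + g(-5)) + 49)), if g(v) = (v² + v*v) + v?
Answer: 17302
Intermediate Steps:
g(v) = v + 2*v² (g(v) = (v² + v²) + v = 2*v² + v = v + 2*v²)
u(N) = -8 + 2*N² (u(N) = (N² + N*N) - 8 = (N² + N²) - 8 = 2*N² - 8 = -8 + 2*N²)
82*(u(7) + ((27 + g(-5)) + 49)) = 82*((-8 + 2*7²) + ((27 - 5*(1 + 2*(-5))) + 49)) = 82*((-8 + 2*49) + ((27 - 5*(1 - 10)) + 49)) = 82*((-8 + 98) + ((27 - 5*(-9)) + 49)) = 82*(90 + ((27 + 45) + 49)) = 82*(90 + (72 + 49)) = 82*(90 + 121) = 82*211 = 17302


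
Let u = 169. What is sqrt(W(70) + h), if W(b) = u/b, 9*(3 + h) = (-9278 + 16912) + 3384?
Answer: 11*sqrt(445970)/210 ≈ 34.981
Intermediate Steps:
h = 10991/9 (h = -3 + ((-9278 + 16912) + 3384)/9 = -3 + (7634 + 3384)/9 = -3 + (1/9)*11018 = -3 + 11018/9 = 10991/9 ≈ 1221.2)
W(b) = 169/b
sqrt(W(70) + h) = sqrt(169/70 + 10991/9) = sqrt(770891/630) = 11*sqrt(445970)/210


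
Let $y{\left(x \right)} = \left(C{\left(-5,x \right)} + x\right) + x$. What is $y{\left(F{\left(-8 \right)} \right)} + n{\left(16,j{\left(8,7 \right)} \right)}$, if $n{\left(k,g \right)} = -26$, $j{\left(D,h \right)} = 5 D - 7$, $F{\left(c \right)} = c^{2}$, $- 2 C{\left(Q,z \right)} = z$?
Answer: $70$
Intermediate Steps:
$C{\left(Q,z \right)} = - \frac{z}{2}$
$j{\left(D,h \right)} = -7 + 5 D$
$y{\left(x \right)} = \frac{3 x}{2}$ ($y{\left(x \right)} = \left(- \frac{x}{2} + x\right) + x = \frac{x}{2} + x = \frac{3 x}{2}$)
$y{\left(F{\left(-8 \right)} \right)} + n{\left(16,j{\left(8,7 \right)} \right)} = \frac{3 \left(-8\right)^{2}}{2} - 26 = \frac{3}{2} \cdot 64 - 26 = 96 - 26 = 70$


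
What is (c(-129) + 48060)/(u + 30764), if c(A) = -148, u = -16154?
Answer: 23956/7305 ≈ 3.2794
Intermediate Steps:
(c(-129) + 48060)/(u + 30764) = (-148 + 48060)/(-16154 + 30764) = 47912/14610 = 47912*(1/14610) = 23956/7305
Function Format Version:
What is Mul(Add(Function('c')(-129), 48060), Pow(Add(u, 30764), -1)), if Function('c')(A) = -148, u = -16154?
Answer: Rational(23956, 7305) ≈ 3.2794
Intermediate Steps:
Mul(Add(Function('c')(-129), 48060), Pow(Add(u, 30764), -1)) = Mul(Add(-148, 48060), Pow(Add(-16154, 30764), -1)) = Mul(47912, Pow(14610, -1)) = Mul(47912, Rational(1, 14610)) = Rational(23956, 7305)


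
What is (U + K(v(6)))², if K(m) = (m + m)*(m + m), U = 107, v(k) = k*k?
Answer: 27994681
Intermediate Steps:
v(k) = k²
K(m) = 4*m² (K(m) = (2*m)*(2*m) = 4*m²)
(U + K(v(6)))² = (107 + 4*(6²)²)² = (107 + 4*36²)² = (107 + 4*1296)² = (107 + 5184)² = 5291² = 27994681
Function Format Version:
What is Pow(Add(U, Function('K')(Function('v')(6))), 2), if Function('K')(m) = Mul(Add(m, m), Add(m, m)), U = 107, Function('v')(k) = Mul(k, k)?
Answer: 27994681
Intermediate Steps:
Function('v')(k) = Pow(k, 2)
Function('K')(m) = Mul(4, Pow(m, 2)) (Function('K')(m) = Mul(Mul(2, m), Mul(2, m)) = Mul(4, Pow(m, 2)))
Pow(Add(U, Function('K')(Function('v')(6))), 2) = Pow(Add(107, Mul(4, Pow(Pow(6, 2), 2))), 2) = Pow(Add(107, Mul(4, Pow(36, 2))), 2) = Pow(Add(107, Mul(4, 1296)), 2) = Pow(Add(107, 5184), 2) = Pow(5291, 2) = 27994681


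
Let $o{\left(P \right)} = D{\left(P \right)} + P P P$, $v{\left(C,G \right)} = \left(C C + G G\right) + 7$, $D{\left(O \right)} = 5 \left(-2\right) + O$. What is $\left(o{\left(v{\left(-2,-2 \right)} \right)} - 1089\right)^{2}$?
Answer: $5248681$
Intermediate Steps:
$D{\left(O \right)} = -10 + O$
$v{\left(C,G \right)} = 7 + C^{2} + G^{2}$ ($v{\left(C,G \right)} = \left(C^{2} + G^{2}\right) + 7 = 7 + C^{2} + G^{2}$)
$o{\left(P \right)} = -10 + P + P^{3}$ ($o{\left(P \right)} = \left(-10 + P\right) + P P P = \left(-10 + P\right) + P^{2} P = \left(-10 + P\right) + P^{3} = -10 + P + P^{3}$)
$\left(o{\left(v{\left(-2,-2 \right)} \right)} - 1089\right)^{2} = \left(\left(-10 + \left(7 + \left(-2\right)^{2} + \left(-2\right)^{2}\right) + \left(7 + \left(-2\right)^{2} + \left(-2\right)^{2}\right)^{3}\right) - 1089\right)^{2} = \left(\left(-10 + \left(7 + 4 + 4\right) + \left(7 + 4 + 4\right)^{3}\right) - 1089\right)^{2} = \left(\left(-10 + 15 + 15^{3}\right) - 1089\right)^{2} = \left(\left(-10 + 15 + 3375\right) - 1089\right)^{2} = \left(3380 - 1089\right)^{2} = 2291^{2} = 5248681$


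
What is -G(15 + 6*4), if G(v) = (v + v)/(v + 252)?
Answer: -26/97 ≈ -0.26804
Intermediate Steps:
G(v) = 2*v/(252 + v) (G(v) = (2*v)/(252 + v) = 2*v/(252 + v))
-G(15 + 6*4) = -2*(15 + 6*4)/(252 + (15 + 6*4)) = -2*(15 + 24)/(252 + (15 + 24)) = -2*39/(252 + 39) = -2*39/291 = -1*26/97 = -26/97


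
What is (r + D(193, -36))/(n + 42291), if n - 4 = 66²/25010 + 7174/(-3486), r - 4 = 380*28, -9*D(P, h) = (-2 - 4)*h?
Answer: 57868950825/230457463561 ≈ 0.25110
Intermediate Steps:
D(P, h) = 2*h/3 (D(P, h) = -(-2 - 4)*h/9 = -(-2)*h/3 = 2*h/3)
r = 10644 (r = 4 + 380*28 = 4 + 10640 = 10644)
n = 46125679/21796215 (n = 4 + (66²/25010 + 7174/(-3486)) = 4 + (4356*(1/25010) + 7174*(-1/3486)) = 4 + (2178/12505 - 3587/1743) = 4 - 41059181/21796215 = 46125679/21796215 ≈ 2.1162)
(r + D(193, -36))/(n + 42291) = (10644 + (⅔)*(-36))/(46125679/21796215 + 42291) = (10644 - 24)/(921829854244/21796215) = 10620*(21796215/921829854244) = 57868950825/230457463561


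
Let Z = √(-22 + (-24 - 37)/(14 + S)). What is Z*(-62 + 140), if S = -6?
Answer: 39*I*√474/2 ≈ 424.54*I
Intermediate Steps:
Z = I*√474/4 (Z = √(-22 + (-24 - 37)/(14 - 6)) = √(-22 - 61/8) = √(-237/8) = I*√474/4 ≈ 5.4429*I)
Z*(-62 + 140) = (I*√474/4)*(-62 + 140) = (I*√474/4)*78 = 39*I*√474/2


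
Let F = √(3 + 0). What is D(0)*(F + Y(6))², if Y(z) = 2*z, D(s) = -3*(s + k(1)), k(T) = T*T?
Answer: -441 - 72*√3 ≈ -565.71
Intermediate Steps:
k(T) = T²
D(s) = -3 - 3*s (D(s) = -3*(s + 1²) = -3*(s + 1) = -3*(1 + s) = -3 - 3*s)
F = √3 ≈ 1.7320
D(0)*(F + Y(6))² = (-3 - 3*0)*(√3 + 2*6)² = (-3 + 0)*(√3 + 12)² = -3*(12 + √3)²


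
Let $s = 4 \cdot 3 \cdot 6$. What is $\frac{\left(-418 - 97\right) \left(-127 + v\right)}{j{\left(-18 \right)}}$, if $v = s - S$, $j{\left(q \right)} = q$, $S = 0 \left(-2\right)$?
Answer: $- \frac{28325}{18} \approx -1573.6$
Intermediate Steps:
$S = 0$
$s = 72$ ($s = 12 \cdot 6 = 72$)
$v = 72$ ($v = 72 - 0 = 72 + 0 = 72$)
$\frac{\left(-418 - 97\right) \left(-127 + v\right)}{j{\left(-18 \right)}} = \frac{\left(-418 - 97\right) \left(-127 + 72\right)}{-18} = \left(-515\right) \left(-55\right) \left(- \frac{1}{18}\right) = 28325 \left(- \frac{1}{18}\right) = - \frac{28325}{18}$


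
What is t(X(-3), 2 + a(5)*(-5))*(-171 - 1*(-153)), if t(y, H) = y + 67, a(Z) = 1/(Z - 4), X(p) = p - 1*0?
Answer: -1152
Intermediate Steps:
X(p) = p (X(p) = p + 0 = p)
a(Z) = 1/(-4 + Z)
t(y, H) = 67 + y
t(X(-3), 2 + a(5)*(-5))*(-171 - 1*(-153)) = (67 - 3)*(-171 - 1*(-153)) = 64*(-171 + 153) = 64*(-18) = -1152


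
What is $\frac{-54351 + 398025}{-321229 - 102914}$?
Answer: $- \frac{38186}{47127} \approx -0.81028$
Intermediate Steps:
$\frac{-54351 + 398025}{-321229 - 102914} = \frac{343674}{-424143} = 343674 \left(- \frac{1}{424143}\right) = - \frac{38186}{47127}$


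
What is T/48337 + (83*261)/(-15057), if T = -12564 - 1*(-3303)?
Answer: -131840812/80867801 ≈ -1.6303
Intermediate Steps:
T = -9261 (T = -12564 + 3303 = -9261)
T/48337 + (83*261)/(-15057) = -9261/48337 + (83*261)/(-15057) = -9261*1/48337 + 21663*(-1/15057) = -9261/48337 - 2407/1673 = -131840812/80867801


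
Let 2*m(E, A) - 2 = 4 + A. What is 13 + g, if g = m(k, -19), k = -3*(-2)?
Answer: 13/2 ≈ 6.5000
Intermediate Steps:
k = 6
m(E, A) = 3 + A/2 (m(E, A) = 1 + (4 + A)/2 = 1 + (2 + A/2) = 3 + A/2)
g = -13/2 (g = 3 + (½)*(-19) = 3 - 19/2 = -13/2 ≈ -6.5000)
13 + g = 13 - 13/2 = 13/2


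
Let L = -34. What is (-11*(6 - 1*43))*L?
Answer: -13838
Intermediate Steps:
(-11*(6 - 1*43))*L = -11*(6 - 1*43)*(-34) = -11*(6 - 43)*(-34) = -11*(-37)*(-34) = 407*(-34) = -13838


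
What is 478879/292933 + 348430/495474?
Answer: 169669369418/72570342621 ≈ 2.3380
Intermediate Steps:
478879/292933 + 348430/495474 = 478879*(1/292933) + 348430*(1/495474) = 478879/292933 + 174215/247737 = 169669369418/72570342621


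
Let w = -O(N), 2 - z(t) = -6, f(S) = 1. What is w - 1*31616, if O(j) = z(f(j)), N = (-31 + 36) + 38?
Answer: -31624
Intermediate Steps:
N = 43 (N = 5 + 38 = 43)
z(t) = 8 (z(t) = 2 - 1*(-6) = 2 + 6 = 8)
O(j) = 8
w = -8 (w = -1*8 = -8)
w - 1*31616 = -8 - 1*31616 = -8 - 31616 = -31624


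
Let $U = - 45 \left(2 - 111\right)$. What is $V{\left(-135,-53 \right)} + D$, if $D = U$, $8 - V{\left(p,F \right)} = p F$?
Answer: $-2242$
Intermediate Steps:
$V{\left(p,F \right)} = 8 - F p$ ($V{\left(p,F \right)} = 8 - p F = 8 - F p$)
$U = 4905$ ($U = \left(-45\right) \left(-109\right) = 4905$)
$D = 4905$
$V{\left(-135,-53 \right)} + D = \left(8 - \left(-53\right) \left(-135\right)\right) + 4905 = \left(8 - 7155\right) + 4905 = -7147 + 4905 = -2242$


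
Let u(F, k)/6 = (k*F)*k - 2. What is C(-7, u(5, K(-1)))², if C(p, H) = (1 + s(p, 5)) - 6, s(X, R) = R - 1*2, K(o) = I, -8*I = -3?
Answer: 4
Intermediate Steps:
I = 3/8 (I = -⅛*(-3) = 3/8 ≈ 0.37500)
K(o) = 3/8
s(X, R) = -2 + R (s(X, R) = R - 2 = -2 + R)
u(F, k) = -12 + 6*F*k² (u(F, k) = 6*((k*F)*k - 2) = 6*((F*k)*k - 2) = 6*(F*k² - 2) = 6*(-2 + F*k²) = -12 + 6*F*k²)
C(p, H) = -2 (C(p, H) = (1 + (-2 + 5)) - 6 = (1 + 3) - 6 = 4 - 6 = -2)
C(-7, u(5, K(-1)))² = (-2)² = 4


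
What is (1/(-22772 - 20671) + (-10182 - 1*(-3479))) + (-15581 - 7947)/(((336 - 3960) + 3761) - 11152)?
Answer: -3206528579546/478524645 ≈ -6700.9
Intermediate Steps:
(1/(-22772 - 20671) + (-10182 - 1*(-3479))) + (-15581 - 7947)/(((336 - 3960) + 3761) - 11152) = (1/(-43443) + (-10182 + 3479)) - 23528/((-3624 + 3761) - 11152) = (-1/43443 - 6703) - 23528/(137 - 11152) = -291198430/43443 - 23528/(-11015) = -291198430/43443 - 23528*(-1/11015) = -291198430/43443 + 23528/11015 = -3206528579546/478524645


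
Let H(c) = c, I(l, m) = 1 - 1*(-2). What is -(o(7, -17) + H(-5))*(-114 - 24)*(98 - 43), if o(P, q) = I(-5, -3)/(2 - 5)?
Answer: -45540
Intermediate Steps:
I(l, m) = 3 (I(l, m) = 1 + 2 = 3)
o(P, q) = -1 (o(P, q) = 3/(2 - 5) = 3/(-3) = -⅓*3 = -1)
-(o(7, -17) + H(-5))*(-114 - 24)*(98 - 43) = -(-1 - 5)*(-114 - 24)*(98 - 43) = -(-6)*(-138*55) = -(-6)*(-7590) = -1*45540 = -45540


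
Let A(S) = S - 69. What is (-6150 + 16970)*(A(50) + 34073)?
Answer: 368464280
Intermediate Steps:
A(S) = -69 + S
(-6150 + 16970)*(A(50) + 34073) = (-6150 + 16970)*((-69 + 50) + 34073) = 10820*(-19 + 34073) = 10820*34054 = 368464280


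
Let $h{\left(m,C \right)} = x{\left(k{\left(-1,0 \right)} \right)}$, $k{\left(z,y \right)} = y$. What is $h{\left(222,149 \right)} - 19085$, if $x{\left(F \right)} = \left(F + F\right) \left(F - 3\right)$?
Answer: $-19085$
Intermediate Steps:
$x{\left(F \right)} = 2 F \left(-3 + F\right)$
$h{\left(m,C \right)} = 0$ ($h{\left(m,C \right)} = 2 \cdot 0 \left(-3 + 0\right) = 2 \cdot 0 \left(-3\right) = 0$)
$h{\left(222,149 \right)} - 19085 = 0 - 19085 = -19085$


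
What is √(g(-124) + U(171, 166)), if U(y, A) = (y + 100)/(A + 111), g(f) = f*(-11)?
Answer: 3*√11637047/277 ≈ 36.946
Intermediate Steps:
g(f) = -11*f
U(y, A) = (100 + y)/(111 + A)
√(g(-124) + U(171, 166)) = √(-11*(-124) + (100 + 171)/(111 + 166)) = √(1364 + 271/277) = √(378099/277) = 3*√11637047/277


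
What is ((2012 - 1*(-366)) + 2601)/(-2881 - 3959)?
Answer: -4979/6840 ≈ -0.72792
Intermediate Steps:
((2012 - 1*(-366)) + 2601)/(-2881 - 3959) = ((2012 + 366) + 2601)/(-6840) = (2378 + 2601)*(-1/6840) = 4979*(-1/6840) = -4979/6840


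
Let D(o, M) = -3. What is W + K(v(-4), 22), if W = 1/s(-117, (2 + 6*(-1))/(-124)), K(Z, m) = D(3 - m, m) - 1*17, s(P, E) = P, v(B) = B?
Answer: -2341/117 ≈ -20.009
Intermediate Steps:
K(Z, m) = -20 (K(Z, m) = -3 - 1*17 = -3 - 17 = -20)
W = -1/117 (W = 1/(-117) = -1/117 ≈ -0.0085470)
W + K(v(-4), 22) = -1/117 - 20 = -2341/117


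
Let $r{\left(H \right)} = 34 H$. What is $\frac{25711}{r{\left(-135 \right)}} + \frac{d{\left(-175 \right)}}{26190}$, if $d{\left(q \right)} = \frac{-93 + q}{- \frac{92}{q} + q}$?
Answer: $- \frac{25382499037}{4531402530} \approx -5.6015$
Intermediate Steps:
$d{\left(q \right)} = \frac{-93 + q}{q - \frac{92}{q}}$
$\frac{25711}{r{\left(-135 \right)}} + \frac{d{\left(-175 \right)}}{26190} = \frac{25711}{34 \left(-135\right)} + \frac{\left(-175\right) \frac{1}{-92 + \left(-175\right)^{2}} \left(-93 - 175\right)}{26190} = \frac{25711}{-4590} + \left(-175\right) \frac{1}{-92 + 30625} \left(-268\right) \frac{1}{26190} = 25711 \left(- \frac{1}{4590}\right) + \left(-175\right) \frac{1}{30533} \left(-268\right) \frac{1}{26190} = - \frac{25711}{4590} + \left(-175\right) \frac{1}{30533} \left(-268\right) \frac{1}{26190} = - \frac{25711}{4590} + \frac{46900}{30533} \cdot \frac{1}{26190} = - \frac{25711}{4590} + \frac{4690}{79965927} = - \frac{25382499037}{4531402530}$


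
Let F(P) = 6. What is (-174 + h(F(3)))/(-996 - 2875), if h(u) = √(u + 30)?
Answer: 24/553 ≈ 0.043400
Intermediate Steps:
h(u) = √(30 + u)
(-174 + h(F(3)))/(-996 - 2875) = (-174 + √(30 + 6))/(-996 - 2875) = (-174 + √36)/(-3871) = (-174 + 6)*(-1/3871) = -168*(-1/3871) = 24/553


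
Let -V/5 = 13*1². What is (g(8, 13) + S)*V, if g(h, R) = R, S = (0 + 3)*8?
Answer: -2405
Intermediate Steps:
S = 24 (S = 3*8 = 24)
V = -65 (V = -65*1² = -65 ≈ -65.000)
(g(8, 13) + S)*V = (13 + 24)*(-65) = 37*(-65) = -2405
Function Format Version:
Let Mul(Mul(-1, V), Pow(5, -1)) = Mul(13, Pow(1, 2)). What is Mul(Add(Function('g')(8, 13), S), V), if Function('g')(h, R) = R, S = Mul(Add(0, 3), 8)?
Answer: -2405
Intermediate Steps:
S = 24 (S = Mul(3, 8) = 24)
V = -65 (V = Mul(-5, Mul(13, Pow(1, 2))) = Mul(-5, Mul(13, 1)) = Mul(-5, 13) = -65)
Mul(Add(Function('g')(8, 13), S), V) = Mul(Add(13, 24), -65) = Mul(37, -65) = -2405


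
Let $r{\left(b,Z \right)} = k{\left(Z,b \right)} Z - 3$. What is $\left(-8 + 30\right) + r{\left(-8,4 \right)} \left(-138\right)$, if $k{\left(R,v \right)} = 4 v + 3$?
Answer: $16444$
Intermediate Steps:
$k{\left(R,v \right)} = 3 + 4 v$
$r{\left(b,Z \right)} = -3 + Z \left(3 + 4 b\right)$ ($r{\left(b,Z \right)} = \left(3 + 4 b\right) Z - 3 = Z \left(3 + 4 b\right) - 3 = -3 + Z \left(3 + 4 b\right)$)
$\left(-8 + 30\right) + r{\left(-8,4 \right)} \left(-138\right) = \left(-8 + 30\right) + \left(-3 + 4 \left(3 + 4 \left(-8\right)\right)\right) \left(-138\right) = 22 + \left(-3 + 4 \left(3 - 32\right)\right) \left(-138\right) = 22 + \left(-3 + 4 \left(-29\right)\right) \left(-138\right) = 22 + \left(-3 - 116\right) \left(-138\right) = 22 - -16422 = 22 + 16422 = 16444$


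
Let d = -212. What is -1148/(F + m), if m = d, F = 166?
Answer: 574/23 ≈ 24.957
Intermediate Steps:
m = -212
-1148/(F + m) = -1148/(166 - 212) = -1148/(-46) = -1148*(-1/46) = 574/23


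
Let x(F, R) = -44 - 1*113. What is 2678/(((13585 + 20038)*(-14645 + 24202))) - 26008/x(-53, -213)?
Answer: 8357281386534/50449596727 ≈ 165.66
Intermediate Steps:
x(F, R) = -157 (x(F, R) = -44 - 113 = -157)
2678/(((13585 + 20038)*(-14645 + 24202))) - 26008/x(-53, -213) = 2678/(((13585 + 20038)*(-14645 + 24202))) - 26008/(-157) = 2678/((33623*9557)) - 26008*(-1/157) = 2678/321335011 + 26008/157 = 8357281386534/50449596727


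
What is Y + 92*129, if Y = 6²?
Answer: 11904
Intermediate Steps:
Y = 36
Y + 92*129 = 36 + 92*129 = 36 + 11868 = 11904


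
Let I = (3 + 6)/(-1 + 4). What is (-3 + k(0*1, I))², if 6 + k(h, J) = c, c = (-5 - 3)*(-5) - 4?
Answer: 729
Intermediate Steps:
I = 3 (I = 9/3 = 9*(⅓) = 3)
c = 36 (c = -8*(-5) - 4 = 40 - 4 = 36)
k(h, J) = 30 (k(h, J) = -6 + 36 = 30)
(-3 + k(0*1, I))² = (-3 + 30)² = 27² = 729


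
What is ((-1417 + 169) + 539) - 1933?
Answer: -2642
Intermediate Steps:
((-1417 + 169) + 539) - 1933 = (-1248 + 539) - 1933 = -709 - 1933 = -2642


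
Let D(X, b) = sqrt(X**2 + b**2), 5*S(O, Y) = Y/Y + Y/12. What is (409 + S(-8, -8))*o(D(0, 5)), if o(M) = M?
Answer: 6136/3 ≈ 2045.3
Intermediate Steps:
S(O, Y) = 1/5 + Y/60 (S(O, Y) = (Y/Y + Y/12)/5 = (1 + Y*(1/12))/5 = (1 + Y/12)/5 = 1/5 + Y/60)
(409 + S(-8, -8))*o(D(0, 5)) = (409 + (1/5 + (1/60)*(-8)))*sqrt(0**2 + 5**2) = (409 + (1/5 - 2/15))*sqrt(0 + 25) = (409 + 1/15)*sqrt(25) = (6136/15)*5 = 6136/3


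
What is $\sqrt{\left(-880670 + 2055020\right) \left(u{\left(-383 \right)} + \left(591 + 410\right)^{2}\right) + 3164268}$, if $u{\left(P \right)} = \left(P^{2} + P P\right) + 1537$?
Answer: $2 \sqrt{380759117217} \approx 1.2341 \cdot 10^{6}$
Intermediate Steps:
$u{\left(P \right)} = 1537 + 2 P^{2}$ ($u{\left(P \right)} = \left(P^{2} + P^{2}\right) + 1537 = 2 P^{2} + 1537 = 1537 + 2 P^{2}$)
$\sqrt{\left(-880670 + 2055020\right) \left(u{\left(-383 \right)} + \left(591 + 410\right)^{2}\right) + 3164268} = \sqrt{\left(-880670 + 2055020\right) \left(\left(1537 + 2 \left(-383\right)^{2}\right) + \left(591 + 410\right)^{2}\right) + 3164268} = \sqrt{1174350 \left(\left(1537 + 2 \cdot 146689\right) + 1001^{2}\right) + 3164268} = \sqrt{1174350 \left(\left(1537 + 293378\right) + 1002001\right) + 3164268} = \sqrt{1174350 \left(294915 + 1002001\right) + 3164268} = \sqrt{1174350 \cdot 1296916 + 3164268} = \sqrt{1523033304600 + 3164268} = \sqrt{1523036468868} = 2 \sqrt{380759117217}$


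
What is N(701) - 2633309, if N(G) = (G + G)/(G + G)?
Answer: -2633308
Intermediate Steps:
N(G) = 1 (N(G) = (2*G)/((2*G)) = (2*G)*(1/(2*G)) = 1)
N(701) - 2633309 = 1 - 2633309 = -2633308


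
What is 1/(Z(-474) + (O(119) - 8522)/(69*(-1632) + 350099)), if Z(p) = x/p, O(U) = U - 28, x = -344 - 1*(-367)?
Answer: -112570734/9458587 ≈ -11.901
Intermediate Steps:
x = 23 (x = -344 + 367 = 23)
O(U) = -28 + U
Z(p) = 23/p
1/(Z(-474) + (O(119) - 8522)/(69*(-1632) + 350099)) = 1/(23/(-474) + ((-28 + 119) - 8522)/(69*(-1632) + 350099)) = 1/(23*(-1/474) + (91 - 8522)/(-112608 + 350099)) = 1/(-23/474 - 8431/237491) = 1/(-9458587/112570734) = -112570734/9458587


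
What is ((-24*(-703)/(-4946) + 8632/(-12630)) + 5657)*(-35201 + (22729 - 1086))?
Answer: -1196919138591106/15616995 ≈ -7.6642e+7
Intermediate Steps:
((-24*(-703)/(-4946) + 8632/(-12630)) + 5657)*(-35201 + (22729 - 1086)) = ((16872*(-1/4946) + 8632*(-1/12630)) + 5657)*(-35201 + 21643) = ((-8436/2473 - 4316/6315) + 5657)*(-13558) = (-63946808/15616995 + 5657)*(-13558) = (88281393907/15616995)*(-13558) = -1196919138591106/15616995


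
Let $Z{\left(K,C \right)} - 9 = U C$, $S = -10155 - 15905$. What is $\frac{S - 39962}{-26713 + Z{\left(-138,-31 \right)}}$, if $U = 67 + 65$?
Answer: $\frac{33011}{15398} \approx 2.1438$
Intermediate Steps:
$S = -26060$
$U = 132$
$Z{\left(K,C \right)} = 9 + 132 C$
$\frac{S - 39962}{-26713 + Z{\left(-138,-31 \right)}} = \frac{-26060 - 39962}{-26713 + \left(9 + 132 \left(-31\right)\right)} = - \frac{66022}{-26713 + \left(9 - 4092\right)} = - \frac{66022}{-26713 - 4083} = - \frac{66022}{-30796} = \left(-66022\right) \left(- \frac{1}{30796}\right) = \frac{33011}{15398}$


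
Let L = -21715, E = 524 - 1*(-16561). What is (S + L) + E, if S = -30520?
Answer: -35150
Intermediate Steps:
E = 17085 (E = 524 + 16561 = 17085)
(S + L) + E = (-30520 - 21715) + 17085 = -52235 + 17085 = -35150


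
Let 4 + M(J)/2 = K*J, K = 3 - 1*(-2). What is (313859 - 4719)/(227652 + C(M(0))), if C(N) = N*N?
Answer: 77285/56929 ≈ 1.3576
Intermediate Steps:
K = 5 (K = 3 + 2 = 5)
M(J) = -8 + 10*J (M(J) = -8 + 2*(5*J) = -8 + 10*J)
C(N) = N**2
(313859 - 4719)/(227652 + C(M(0))) = (313859 - 4719)/(227652 + (-8 + 10*0)**2) = 309140/(227652 + (-8 + 0)**2) = 309140/(227652 + (-8)**2) = 309140/(227652 + 64) = 309140/227716 = 309140*(1/227716) = 77285/56929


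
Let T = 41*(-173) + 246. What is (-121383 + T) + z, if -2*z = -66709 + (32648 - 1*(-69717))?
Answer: -146058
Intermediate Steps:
z = -17828 (z = -(-66709 + (32648 - 1*(-69717)))/2 = -(-66709 + (32648 + 69717))/2 = -(-66709 + 102365)/2 = -½*35656 = -17828)
T = -6847 (T = -7093 + 246 = -6847)
(-121383 + T) + z = (-121383 - 6847) - 17828 = -128230 - 17828 = -146058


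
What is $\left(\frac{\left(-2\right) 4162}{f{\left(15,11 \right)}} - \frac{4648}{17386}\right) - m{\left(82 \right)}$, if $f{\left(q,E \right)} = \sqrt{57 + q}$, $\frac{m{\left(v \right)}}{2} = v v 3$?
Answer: $- \frac{350712716}{8693} - \frac{2081 \sqrt{2}}{3} \approx -41325.0$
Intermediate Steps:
$m{\left(v \right)} = 6 v^{2}$ ($m{\left(v \right)} = 2 v v 3 = 2 v^{2} \cdot 3 = 2 \cdot 3 v^{2} = 6 v^{2}$)
$\left(\frac{\left(-2\right) 4162}{f{\left(15,11 \right)}} - \frac{4648}{17386}\right) - m{\left(82 \right)} = \left(\frac{\left(-2\right) 4162}{\sqrt{57 + 15}} - \frac{4648}{17386}\right) - 6 \cdot 82^{2} = \left(- \frac{8324}{\sqrt{72}} - \frac{2324}{8693}\right) - 6 \cdot 6724 = \left(- \frac{8324}{6 \sqrt{2}} - \frac{2324}{8693}\right) - 40344 = \left(- 8324 \frac{\sqrt{2}}{12} - \frac{2324}{8693}\right) - 40344 = \left(- \frac{2081 \sqrt{2}}{3} - \frac{2324}{8693}\right) - 40344 = \left(- \frac{2324}{8693} - \frac{2081 \sqrt{2}}{3}\right) - 40344 = - \frac{350712716}{8693} - \frac{2081 \sqrt{2}}{3}$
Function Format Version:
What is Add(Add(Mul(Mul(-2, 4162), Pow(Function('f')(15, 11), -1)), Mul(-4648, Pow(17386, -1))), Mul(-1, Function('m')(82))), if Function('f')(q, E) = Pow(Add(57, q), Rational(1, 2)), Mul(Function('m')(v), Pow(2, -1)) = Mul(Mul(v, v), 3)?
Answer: Add(Rational(-350712716, 8693), Mul(Rational(-2081, 3), Pow(2, Rational(1, 2)))) ≈ -41325.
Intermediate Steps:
Function('m')(v) = Mul(6, Pow(v, 2)) (Function('m')(v) = Mul(2, Mul(Mul(v, v), 3)) = Mul(2, Mul(Pow(v, 2), 3)) = Mul(2, Mul(3, Pow(v, 2))) = Mul(6, Pow(v, 2)))
Add(Add(Mul(Mul(-2, 4162), Pow(Function('f')(15, 11), -1)), Mul(-4648, Pow(17386, -1))), Mul(-1, Function('m')(82))) = Add(Add(Mul(Mul(-2, 4162), Pow(Pow(Add(57, 15), Rational(1, 2)), -1)), Mul(-4648, Pow(17386, -1))), Mul(-1, Mul(6, Pow(82, 2)))) = Add(Add(Mul(-8324, Pow(Pow(72, Rational(1, 2)), -1)), Mul(-4648, Rational(1, 17386))), Mul(-1, Mul(6, 6724))) = Add(Add(Mul(-8324, Pow(Mul(6, Pow(2, Rational(1, 2))), -1)), Rational(-2324, 8693)), Mul(-1, 40344)) = Add(Add(Mul(-8324, Mul(Rational(1, 12), Pow(2, Rational(1, 2)))), Rational(-2324, 8693)), -40344) = Add(Add(Mul(Rational(-2081, 3), Pow(2, Rational(1, 2))), Rational(-2324, 8693)), -40344) = Add(Add(Rational(-2324, 8693), Mul(Rational(-2081, 3), Pow(2, Rational(1, 2)))), -40344) = Add(Rational(-350712716, 8693), Mul(Rational(-2081, 3), Pow(2, Rational(1, 2))))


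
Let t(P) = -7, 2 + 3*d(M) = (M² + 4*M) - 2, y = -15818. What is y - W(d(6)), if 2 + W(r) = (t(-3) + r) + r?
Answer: -47539/3 ≈ -15846.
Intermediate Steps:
d(M) = -4/3 + M²/3 + 4*M/3 (d(M) = -⅔ + ((M² + 4*M) - 2)/3 = -⅔ + (-2 + M² + 4*M)/3 = -⅔ + (-⅔ + M²/3 + 4*M/3) = -4/3 + M²/3 + 4*M/3)
W(r) = -9 + 2*r (W(r) = -2 + ((-7 + r) + r) = -2 + (-7 + 2*r) = -9 + 2*r)
y - W(d(6)) = -15818 - (-9 + 2*(-4/3 + (⅓)*6² + (4/3)*6)) = -15818 - (-9 + 2*(-4/3 + (⅓)*36 + 8)) = -15818 - (-9 + 2*(-4/3 + 12 + 8)) = -15818 - (-9 + 2*(56/3)) = -15818 - (-9 + 112/3) = -15818 - 1*85/3 = -15818 - 85/3 = -47539/3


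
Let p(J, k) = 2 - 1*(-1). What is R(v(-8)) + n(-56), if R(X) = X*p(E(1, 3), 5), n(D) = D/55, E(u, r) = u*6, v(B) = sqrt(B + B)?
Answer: -56/55 + 12*I ≈ -1.0182 + 12.0*I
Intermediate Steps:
v(B) = sqrt(2)*sqrt(B) (v(B) = sqrt(2*B) = sqrt(2)*sqrt(B))
E(u, r) = 6*u
n(D) = D/55 (n(D) = D*(1/55) = D/55)
p(J, k) = 3 (p(J, k) = 2 + 1 = 3)
R(X) = 3*X (R(X) = X*3 = 3*X)
R(v(-8)) + n(-56) = 3*(sqrt(2)*sqrt(-8)) + (1/55)*(-56) = 3*(sqrt(2)*(2*I*sqrt(2))) - 56/55 = 3*(4*I) - 56/55 = 12*I - 56/55 = -56/55 + 12*I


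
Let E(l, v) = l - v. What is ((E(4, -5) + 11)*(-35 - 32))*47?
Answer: -62980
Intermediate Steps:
((E(4, -5) + 11)*(-35 - 32))*47 = (((4 - 1*(-5)) + 11)*(-35 - 32))*47 = (((4 + 5) + 11)*(-67))*47 = ((9 + 11)*(-67))*47 = (20*(-67))*47 = -1340*47 = -62980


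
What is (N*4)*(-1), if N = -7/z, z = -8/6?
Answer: -21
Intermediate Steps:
z = -4/3 (z = -8*⅙ = -4/3 ≈ -1.3333)
N = 21/4 (N = -7/(-4/3) = -7*(-¾) = 21/4 ≈ 5.2500)
(N*4)*(-1) = ((21/4)*4)*(-1) = 21*(-1) = -21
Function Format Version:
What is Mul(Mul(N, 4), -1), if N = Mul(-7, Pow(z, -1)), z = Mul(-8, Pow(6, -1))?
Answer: -21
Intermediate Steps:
z = Rational(-4, 3) (z = Mul(-8, Rational(1, 6)) = Rational(-4, 3) ≈ -1.3333)
N = Rational(21, 4) (N = Mul(-7, Pow(Rational(-4, 3), -1)) = Mul(-7, Rational(-3, 4)) = Rational(21, 4) ≈ 5.2500)
Mul(Mul(N, 4), -1) = Mul(Mul(Rational(21, 4), 4), -1) = Mul(21, -1) = -21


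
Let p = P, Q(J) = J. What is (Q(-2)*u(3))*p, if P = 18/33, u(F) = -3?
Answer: 36/11 ≈ 3.2727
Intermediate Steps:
P = 6/11 (P = 18*(1/33) = 6/11 ≈ 0.54545)
p = 6/11 ≈ 0.54545
(Q(-2)*u(3))*p = -2*(-3)*(6/11) = 6*(6/11) = 36/11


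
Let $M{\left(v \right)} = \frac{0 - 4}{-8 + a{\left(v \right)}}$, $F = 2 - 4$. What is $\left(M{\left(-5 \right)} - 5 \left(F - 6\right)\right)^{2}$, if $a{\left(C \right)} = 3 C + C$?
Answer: $\frac{78961}{49} \approx 1611.4$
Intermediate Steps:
$F = -2$
$a{\left(C \right)} = 4 C$
$M{\left(v \right)} = - \frac{4}{-8 + 4 v}$ ($M{\left(v \right)} = \frac{0 - 4}{-8 + 4 v} = - \frac{4}{-8 + 4 v}$)
$\left(M{\left(-5 \right)} - 5 \left(F - 6\right)\right)^{2} = \left(- \frac{1}{-2 - 5} - 5 \left(-2 - 6\right)\right)^{2} = \left(- \frac{1}{-7} - -40\right)^{2} = \left(\left(-1\right) \left(- \frac{1}{7}\right) + 40\right)^{2} = \left(\frac{1}{7} + 40\right)^{2} = \left(\frac{281}{7}\right)^{2} = \frac{78961}{49}$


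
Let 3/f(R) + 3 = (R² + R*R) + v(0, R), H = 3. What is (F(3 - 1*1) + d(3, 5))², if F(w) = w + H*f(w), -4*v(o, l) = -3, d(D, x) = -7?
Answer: 6241/529 ≈ 11.798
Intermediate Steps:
v(o, l) = ¾ (v(o, l) = -¼*(-3) = ¾)
f(R) = 3/(-9/4 + 2*R²) (f(R) = 3/(-3 + ((R² + R*R) + ¾)) = 3/(-3 + ((R² + R²) + ¾)) = 3/(-3 + (2*R² + ¾)) = 3/(-3 + (¾ + 2*R²)) = 3/(-9/4 + 2*R²))
F(w) = w + 36/(-9 + 8*w²) (F(w) = w + 3*(12/(-9 + 8*w²)) = w + 36/(-9 + 8*w²))
(F(3 - 1*1) + d(3, 5))² = ((36 + (3 - 1*1)*(-9 + 8*(3 - 1*1)²))/(-9 + 8*(3 - 1*1)²) - 7)² = ((36 + (3 - 1)*(-9 + 8*(3 - 1)²))/(-9 + 8*(3 - 1)²) - 7)² = ((36 + 2*(-9 + 8*2²))/(-9 + 8*2²) - 7)² = ((36 + 2*(-9 + 8*4))/(-9 + 8*4) - 7)² = ((36 + 2*(-9 + 32))/(-9 + 32) - 7)² = ((36 + 2*23)/23 - 7)² = ((36 + 46)/23 - 7)² = ((1/23)*82 - 7)² = (82/23 - 7)² = (-79/23)² = 6241/529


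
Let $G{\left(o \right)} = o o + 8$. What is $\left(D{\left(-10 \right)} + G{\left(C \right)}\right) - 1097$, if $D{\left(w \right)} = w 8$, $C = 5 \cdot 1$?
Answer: $-1144$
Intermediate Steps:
$C = 5$
$D{\left(w \right)} = 8 w$
$G{\left(o \right)} = 8 + o^{2}$ ($G{\left(o \right)} = o^{2} + 8 = 8 + o^{2}$)
$\left(D{\left(-10 \right)} + G{\left(C \right)}\right) - 1097 = \left(8 \left(-10\right) + \left(8 + 5^{2}\right)\right) - 1097 = \left(-80 + \left(8 + 25\right)\right) - 1097 = \left(-80 + 33\right) - 1097 = -47 - 1097 = -1144$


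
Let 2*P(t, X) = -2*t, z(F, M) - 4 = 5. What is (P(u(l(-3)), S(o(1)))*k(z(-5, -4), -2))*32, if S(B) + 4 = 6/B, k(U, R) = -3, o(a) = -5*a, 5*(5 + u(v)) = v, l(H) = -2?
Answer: -2592/5 ≈ -518.40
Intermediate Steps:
u(v) = -5 + v/5
z(F, M) = 9 (z(F, M) = 4 + 5 = 9)
S(B) = -4 + 6/B
P(t, X) = -t (P(t, X) = (-2*t)/2 = -t)
(P(u(l(-3)), S(o(1)))*k(z(-5, -4), -2))*32 = (-(-5 + (⅕)*(-2))*(-3))*32 = (-(-5 - ⅖)*(-3))*32 = (-1*(-27/5)*(-3))*32 = ((27/5)*(-3))*32 = -81/5*32 = -2592/5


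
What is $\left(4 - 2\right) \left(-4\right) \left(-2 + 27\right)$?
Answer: $-200$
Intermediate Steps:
$\left(4 - 2\right) \left(-4\right) \left(-2 + 27\right) = 2 \left(-4\right) 25 = \left(-8\right) 25 = -200$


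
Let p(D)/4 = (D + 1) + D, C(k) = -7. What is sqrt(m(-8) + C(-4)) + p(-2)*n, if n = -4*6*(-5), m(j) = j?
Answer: -1440 + I*sqrt(15) ≈ -1440.0 + 3.873*I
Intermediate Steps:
p(D) = 4 + 8*D (p(D) = 4*((D + 1) + D) = 4*((1 + D) + D) = 4*(1 + 2*D) = 4 + 8*D)
n = 120 (n = -24*(-5) = 120)
sqrt(m(-8) + C(-4)) + p(-2)*n = sqrt(-8 - 7) + (4 + 8*(-2))*120 = sqrt(-15) + (4 - 16)*120 = I*sqrt(15) - 12*120 = I*sqrt(15) - 1440 = -1440 + I*sqrt(15)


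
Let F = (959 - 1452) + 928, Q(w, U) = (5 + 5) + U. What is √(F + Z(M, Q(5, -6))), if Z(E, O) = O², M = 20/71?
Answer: √451 ≈ 21.237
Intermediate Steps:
Q(w, U) = 10 + U
M = 20/71 (M = 20*(1/71) = 20/71 ≈ 0.28169)
F = 435 (F = -493 + 928 = 435)
√(F + Z(M, Q(5, -6))) = √(435 + (10 - 6)²) = √(435 + 4²) = √(435 + 16) = √451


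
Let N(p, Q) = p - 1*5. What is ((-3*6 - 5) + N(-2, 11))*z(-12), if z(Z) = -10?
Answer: 300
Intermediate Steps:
N(p, Q) = -5 + p (N(p, Q) = p - 5 = -5 + p)
((-3*6 - 5) + N(-2, 11))*z(-12) = ((-3*6 - 5) + (-5 - 2))*(-10) = ((-18 - 5) - 7)*(-10) = (-23 - 7)*(-10) = -30*(-10) = 300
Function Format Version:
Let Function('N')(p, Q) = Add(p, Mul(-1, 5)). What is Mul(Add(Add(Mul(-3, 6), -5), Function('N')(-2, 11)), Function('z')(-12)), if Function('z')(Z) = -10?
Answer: 300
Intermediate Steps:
Function('N')(p, Q) = Add(-5, p) (Function('N')(p, Q) = Add(p, -5) = Add(-5, p))
Mul(Add(Add(Mul(-3, 6), -5), Function('N')(-2, 11)), Function('z')(-12)) = Mul(Add(Add(Mul(-3, 6), -5), Add(-5, -2)), -10) = Mul(Add(Add(-18, -5), -7), -10) = Mul(Add(-23, -7), -10) = Mul(-30, -10) = 300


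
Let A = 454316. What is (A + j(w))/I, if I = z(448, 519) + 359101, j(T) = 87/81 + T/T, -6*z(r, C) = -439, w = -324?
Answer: 24533176/19395405 ≈ 1.2649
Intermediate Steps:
z(r, C) = 439/6 (z(r, C) = -⅙*(-439) = 439/6)
j(T) = 56/27 (j(T) = 87*(1/81) + 1 = 29/27 + 1 = 56/27)
I = 2155045/6 (I = 439/6 + 359101 = 2155045/6 ≈ 3.5917e+5)
(A + j(w))/I = (454316 + 56/27)/(2155045/6) = (12266588/27)*(6/2155045) = 24533176/19395405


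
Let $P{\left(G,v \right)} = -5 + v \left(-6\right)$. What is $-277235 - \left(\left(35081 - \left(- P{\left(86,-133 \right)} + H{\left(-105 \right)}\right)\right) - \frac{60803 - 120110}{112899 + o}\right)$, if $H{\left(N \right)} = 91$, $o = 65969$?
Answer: $- \frac{55988962931}{178868} \approx -3.1302 \cdot 10^{5}$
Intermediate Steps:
$P{\left(G,v \right)} = -5 - 6 v$
$-277235 - \left(\left(35081 - \left(- P{\left(86,-133 \right)} + H{\left(-105 \right)}\right)\right) - \frac{60803 - 120110}{112899 + o}\right) = -277235 - \left(\left(35081 - -702\right) - \frac{60803 - 120110}{112899 + 65969}\right) = -277235 - \left(\left(35081 + \left(\left(-5 + 798\right) - 91\right)\right) - - \frac{59307}{178868}\right) = -277235 - \left(\left(35081 + \left(793 - 91\right)\right) - \left(-59307\right) \frac{1}{178868}\right) = -277235 - \left(\left(35081 + 702\right) - - \frac{59307}{178868}\right) = -277235 - \left(35783 + \frac{59307}{178868}\right) = -277235 - \frac{6400492951}{178868} = - \frac{55988962931}{178868}$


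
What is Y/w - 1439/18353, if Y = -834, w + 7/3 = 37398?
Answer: -207356299/2058968011 ≈ -0.10071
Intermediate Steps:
w = 112187/3 (w = -7/3 + 37398 = 112187/3 ≈ 37396.)
Y/w - 1439/18353 = -834/112187/3 - 1439/18353 = -834*3/112187 - 1439*1/18353 = -2502/112187 - 1439/18353 = -207356299/2058968011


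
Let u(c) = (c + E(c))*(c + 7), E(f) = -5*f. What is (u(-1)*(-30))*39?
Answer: -28080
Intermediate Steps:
u(c) = -4*c*(7 + c) (u(c) = (c - 5*c)*(c + 7) = (-4*c)*(7 + c) = -4*c*(7 + c))
(u(-1)*(-30))*39 = ((4*(-1)*(-7 - 1*(-1)))*(-30))*39 = ((4*(-1)*(-7 + 1))*(-30))*39 = ((4*(-1)*(-6))*(-30))*39 = (24*(-30))*39 = -720*39 = -28080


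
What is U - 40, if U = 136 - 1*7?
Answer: 89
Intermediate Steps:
U = 129 (U = 136 - 7 = 129)
U - 40 = 129 - 40 = 89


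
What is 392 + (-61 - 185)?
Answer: 146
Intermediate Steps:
392 + (-61 - 185) = 392 - 246 = 146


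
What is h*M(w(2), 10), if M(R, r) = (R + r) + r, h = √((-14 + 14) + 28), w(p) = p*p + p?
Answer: 52*√7 ≈ 137.58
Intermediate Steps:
w(p) = p + p² (w(p) = p² + p = p + p²)
h = 2*√7 (h = √(0 + 28) = √28 = 2*√7 ≈ 5.2915)
M(R, r) = R + 2*r
h*M(w(2), 10) = (2*√7)*(2*(1 + 2) + 2*10) = (2*√7)*(2*3 + 20) = (2*√7)*(6 + 20) = (2*√7)*26 = 52*√7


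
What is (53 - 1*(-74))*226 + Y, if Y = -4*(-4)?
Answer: 28718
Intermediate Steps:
Y = 16
(53 - 1*(-74))*226 + Y = (53 - 1*(-74))*226 + 16 = (53 + 74)*226 + 16 = 127*226 + 16 = 28702 + 16 = 28718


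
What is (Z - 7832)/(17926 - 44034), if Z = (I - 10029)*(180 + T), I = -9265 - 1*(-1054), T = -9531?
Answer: -42638602/6527 ≈ -6532.6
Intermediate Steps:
I = -8211 (I = -9265 + 1054 = -8211)
Z = 170562240 (Z = (-8211 - 10029)*(180 - 9531) = -18240*(-9351) = 170562240)
(Z - 7832)/(17926 - 44034) = (170562240 - 7832)/(17926 - 44034) = 170554408/(-26108) = 170554408*(-1/26108) = -42638602/6527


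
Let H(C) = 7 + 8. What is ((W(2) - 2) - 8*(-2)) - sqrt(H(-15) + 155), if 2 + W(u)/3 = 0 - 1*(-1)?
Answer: 11 - sqrt(170) ≈ -2.0384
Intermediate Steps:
W(u) = -3 (W(u) = -6 + 3*(0 - 1*(-1)) = -6 + 3*(0 + 1) = -6 + 3*1 = -6 + 3 = -3)
H(C) = 15
((W(2) - 2) - 8*(-2)) - sqrt(H(-15) + 155) = ((-3 - 2) - 8*(-2)) - sqrt(15 + 155) = (-5 + 16) - sqrt(170) = 11 - sqrt(170)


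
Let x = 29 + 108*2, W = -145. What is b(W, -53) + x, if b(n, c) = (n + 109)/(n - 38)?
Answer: 14957/61 ≈ 245.20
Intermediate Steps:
b(n, c) = (109 + n)/(-38 + n)
x = 245 (x = 29 + 216 = 245)
b(W, -53) + x = (109 - 145)/(-38 - 145) + 245 = -36/(-183) + 245 = -1/183*(-36) + 245 = 12/61 + 245 = 14957/61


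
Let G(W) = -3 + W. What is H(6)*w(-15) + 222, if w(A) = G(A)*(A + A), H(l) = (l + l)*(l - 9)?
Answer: -19218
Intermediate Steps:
H(l) = 2*l*(-9 + l) (H(l) = (2*l)*(-9 + l) = 2*l*(-9 + l))
w(A) = 2*A*(-3 + A) (w(A) = (-3 + A)*(A + A) = (-3 + A)*(2*A) = 2*A*(-3 + A))
H(6)*w(-15) + 222 = (2*6*(-9 + 6))*(2*(-15)*(-3 - 15)) + 222 = (2*6*(-3))*(2*(-15)*(-18)) + 222 = -36*540 + 222 = -19440 + 222 = -19218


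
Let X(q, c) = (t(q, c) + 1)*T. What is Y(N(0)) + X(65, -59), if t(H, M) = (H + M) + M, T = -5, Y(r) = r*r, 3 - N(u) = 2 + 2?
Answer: 261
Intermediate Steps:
N(u) = -1 (N(u) = 3 - (2 + 2) = 3 - 1*4 = 3 - 4 = -1)
Y(r) = r²
t(H, M) = H + 2*M
X(q, c) = -5 - 10*c - 5*q (X(q, c) = ((q + 2*c) + 1)*(-5) = (1 + q + 2*c)*(-5) = -5 - 10*c - 5*q)
Y(N(0)) + X(65, -59) = (-1)² + (-5 - 10*(-59) - 5*65) = 1 + (-5 + 590 - 325) = 1 + 260 = 261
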